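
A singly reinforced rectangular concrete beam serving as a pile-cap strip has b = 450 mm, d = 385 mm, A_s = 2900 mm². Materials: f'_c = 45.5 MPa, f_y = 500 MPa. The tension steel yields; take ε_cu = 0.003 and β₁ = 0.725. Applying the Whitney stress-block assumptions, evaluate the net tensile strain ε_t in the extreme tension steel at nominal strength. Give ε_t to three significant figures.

ε_t ≈ 0.00705

a = A_s f_y/(0.85 f'_c b) = 83.32 mm.
β₁ = 0.725, so c = a/β₁ = 83.32/0.725 = 114.92 mm.
From the linear strain diagram with ε_cu = 0.003: ε_t = 0.003 (d − c)/c = 0.003 × (385 − 114.92)/114.92 = 0.00705.
Since ε_t ≥ 0.005, the section is tension-controlled.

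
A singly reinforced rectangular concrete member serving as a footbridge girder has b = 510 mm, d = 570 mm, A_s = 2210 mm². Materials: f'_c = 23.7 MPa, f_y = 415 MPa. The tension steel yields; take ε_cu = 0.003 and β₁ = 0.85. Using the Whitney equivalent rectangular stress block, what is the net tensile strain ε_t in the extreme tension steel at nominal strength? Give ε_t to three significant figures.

ε_t ≈ 0.0133

a = A_s f_y/(0.85 f'_c b) = 89.27 mm.
β₁ = 0.85, so c = a/β₁ = 89.27/0.85 = 105.02 mm.
From the linear strain diagram with ε_cu = 0.003: ε_t = 0.003 (d − c)/c = 0.003 × (570 − 105.02)/105.02 = 0.0133.
Since ε_t ≥ 0.005, the section is tension-controlled.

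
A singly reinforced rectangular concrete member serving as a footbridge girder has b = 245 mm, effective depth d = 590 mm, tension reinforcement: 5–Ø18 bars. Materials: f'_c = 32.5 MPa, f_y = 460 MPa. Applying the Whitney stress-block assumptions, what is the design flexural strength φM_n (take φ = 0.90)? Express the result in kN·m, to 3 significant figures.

φM_n ≈ 288 kN·m

A_s = 5 × 254 = 1270 mm².
T = A_s f_y = 1270 × 460 = 584200 N = 584.2 kN.
From C = T: a = T/(0.85 f'_c b) = 584200/(0.85 × 32.5 × 245) = 86.32 mm.
M_n = T(d − a/2) = 584.2 kN × (590 − 43.16) mm = 319.46 kN·m.
φM_n = 0.90 × 319.46 = 287.51 kN·m.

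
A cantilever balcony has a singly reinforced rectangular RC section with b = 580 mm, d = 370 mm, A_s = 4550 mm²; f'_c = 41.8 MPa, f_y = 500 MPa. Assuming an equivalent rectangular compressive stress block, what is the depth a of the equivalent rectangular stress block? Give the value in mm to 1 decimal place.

a ≈ 110.4 mm

T = A_s f_y = 4550 × 500 = 2275000 N = 2275 kN.
Setting C = 0.85 f'_c a b equal to T: a = 2275000/(0.85 × 41.8 × 580) = 110.4 mm.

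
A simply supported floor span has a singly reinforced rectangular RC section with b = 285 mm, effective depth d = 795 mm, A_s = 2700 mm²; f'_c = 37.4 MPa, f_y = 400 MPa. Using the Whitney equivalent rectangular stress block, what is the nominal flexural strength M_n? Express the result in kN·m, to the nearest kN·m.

M_n ≈ 794 kN·m

T = A_s f_y = 2700 × 400 = 1080000 N = 1080 kN.
From C = T: a = T/(0.85 f'_c b) = 1080000/(0.85 × 37.4 × 285) = 119.20 mm.
M_n = T(d − a/2) = 1080 kN × (795 − 59.6) mm = 794.23 kN·m.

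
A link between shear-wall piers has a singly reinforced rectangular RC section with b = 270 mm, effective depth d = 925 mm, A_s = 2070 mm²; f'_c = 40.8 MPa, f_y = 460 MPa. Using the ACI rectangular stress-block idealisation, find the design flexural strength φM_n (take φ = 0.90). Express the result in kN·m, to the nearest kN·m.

T = A_s f_y = 2070 × 460 = 952200 N = 952.2 kN.
From C = T: a = T/(0.85 f'_c b) = 952200/(0.85 × 40.8 × 270) = 101.69 mm.
M_n = T(d − a/2) = 952.2 kN × (925 − 50.845) mm = 832.37 kN·m.
φM_n = 0.90 × 832.37 = 749.13 kN·m.

φM_n ≈ 749 kN·m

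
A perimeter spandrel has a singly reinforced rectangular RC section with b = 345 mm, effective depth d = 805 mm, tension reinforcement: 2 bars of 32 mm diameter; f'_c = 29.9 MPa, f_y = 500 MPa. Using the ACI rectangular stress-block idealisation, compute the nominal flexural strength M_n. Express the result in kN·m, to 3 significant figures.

A_s = 2 × 804 = 1608 mm².
T = A_s f_y = 1608 × 500 = 804000 N = 804 kN.
From C = T: a = T/(0.85 f'_c b) = 804000/(0.85 × 29.9 × 345) = 91.70 mm.
M_n = T(d − a/2) = 804 kN × (805 − 45.85) mm = 610.36 kN·m.

M_n ≈ 610 kN·m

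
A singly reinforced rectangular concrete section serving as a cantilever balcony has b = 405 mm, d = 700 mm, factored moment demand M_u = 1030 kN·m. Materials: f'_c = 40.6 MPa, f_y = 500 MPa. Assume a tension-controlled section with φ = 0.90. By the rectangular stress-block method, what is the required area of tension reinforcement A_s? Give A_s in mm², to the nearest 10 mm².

A_s ≈ 3600 mm²

M_n = M_u/φ = 1030/0.90 = 1144.44 kN·m.
With M_n = 0.85 f'_c a b (d − a/2), solve the quadratic for a:
a = d − √(d² − 2M_n/(0.85 f'_c b)) = 700 − √(700² − 2 × 1144.44×10⁶/(0.85 × 40.6 × 405)) = 128.83 mm.
A_s = 0.85 f'_c a b / f_y = 0.85 × 40.6 × 128.83 × 405 / 500 = 3601.2 mm².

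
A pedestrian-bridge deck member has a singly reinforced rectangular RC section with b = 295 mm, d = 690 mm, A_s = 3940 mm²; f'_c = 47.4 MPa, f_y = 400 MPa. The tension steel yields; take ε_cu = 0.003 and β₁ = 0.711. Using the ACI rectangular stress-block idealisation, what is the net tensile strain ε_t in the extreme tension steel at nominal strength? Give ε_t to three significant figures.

ε_t ≈ 0.00810

a = A_s f_y/(0.85 f'_c b) = 132.60 mm.
β₁ = 0.711, so c = a/β₁ = 132.60/0.711 = 186.50 mm.
From the linear strain diagram with ε_cu = 0.003: ε_t = 0.003 (d − c)/c = 0.003 × (690 − 186.50)/186.50 = 0.00810.
Since ε_t ≥ 0.005, the section is tension-controlled.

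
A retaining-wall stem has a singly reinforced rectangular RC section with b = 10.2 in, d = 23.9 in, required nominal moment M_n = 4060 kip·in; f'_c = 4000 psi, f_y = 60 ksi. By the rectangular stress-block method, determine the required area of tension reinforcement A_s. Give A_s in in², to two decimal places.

From M_n = 0.85 f'_c a b (d − a/2):
a = d − √(d² − 2M_n/(0.85 f'_c b)) = 23.9 − √(23.9² − 2 × 4060/(0.85 × 4 × 10.2)) = 5.541 in.
A_s = 0.85 f'_c a b / f_y = 0.85 × 4 × 5.541 × 10.2 / 60 = 3.203 in².

A_s ≈ 3.20 in²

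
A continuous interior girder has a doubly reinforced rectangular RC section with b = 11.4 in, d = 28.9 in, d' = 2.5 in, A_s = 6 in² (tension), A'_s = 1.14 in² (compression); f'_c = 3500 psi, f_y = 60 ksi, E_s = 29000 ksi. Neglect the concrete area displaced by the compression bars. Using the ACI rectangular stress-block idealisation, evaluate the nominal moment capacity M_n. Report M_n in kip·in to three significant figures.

Assume both steels yield.
a = (A_s − A'_s) f_y/(0.85 f'_c b) = (6 − 1.14) × 60/(0.85 × 3.5 × 11.4) = 8.598 in.
c = a/β₁ = 8.598/0.85 = 10.115 in; ε'_s = 0.003(c − d')/c = 0.0023 ≥ ε_y = 0.0021, so the compression steel yields.
M_n = (A_s − A'_s) f_y (d − a/2) + A'_s f_y (d − d') = 291.6 × (28.9 − 4.299) + 68.4 × (28.9 − 2.5) = 7173.7 + 1805.8 = 8979.5 kip·in.

M_n ≈ 8980 kip·in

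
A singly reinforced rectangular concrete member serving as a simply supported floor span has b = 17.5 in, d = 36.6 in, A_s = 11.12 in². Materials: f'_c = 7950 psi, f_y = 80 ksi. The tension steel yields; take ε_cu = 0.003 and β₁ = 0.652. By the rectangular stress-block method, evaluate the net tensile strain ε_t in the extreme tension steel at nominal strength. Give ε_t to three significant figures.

ε_t ≈ 0.00652

a = A_s f_y/(0.85 f'_c b) = 7.523 in.
β₁ = 0.652, so c = a/β₁ = 7.523/0.652 = 11.538 in.
From the linear strain diagram with ε_cu = 0.003: ε_t = 0.003 (d − c)/c = 0.003 × (36.6 − 11.538)/11.538 = 0.00652.
Since ε_t ≥ 0.005, the section is tension-controlled.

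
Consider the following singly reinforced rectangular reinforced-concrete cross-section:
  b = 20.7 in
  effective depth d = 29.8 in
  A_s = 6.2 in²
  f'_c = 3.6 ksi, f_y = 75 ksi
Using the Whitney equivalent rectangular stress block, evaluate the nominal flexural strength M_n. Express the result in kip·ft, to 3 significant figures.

T = A_s f_y = 6.2 × 75 = 465 kips.
a = T/(0.85 f'_c b) = 465/(0.85 × 3.6 × 20.7) = 7.341 in.
M_n = T(d − a/2) = 465 × (29.8 − 3.6705) = 12150.2 kip·in = 12150.2/12 = 1012.52 kip·ft.

M_n ≈ 1010 kip·ft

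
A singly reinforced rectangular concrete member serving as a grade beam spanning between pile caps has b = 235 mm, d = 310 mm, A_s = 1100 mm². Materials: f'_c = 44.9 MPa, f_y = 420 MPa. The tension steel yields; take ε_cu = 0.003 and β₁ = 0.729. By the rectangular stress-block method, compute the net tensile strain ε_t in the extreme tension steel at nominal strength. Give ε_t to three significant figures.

ε_t ≈ 0.0102

a = A_s f_y/(0.85 f'_c b) = 51.51 mm.
β₁ = 0.729, so c = a/β₁ = 51.51/0.729 = 70.66 mm.
From the linear strain diagram with ε_cu = 0.003: ε_t = 0.003 (d − c)/c = 0.003 × (310 − 70.66)/70.66 = 0.0102.
Since ε_t ≥ 0.005, the section is tension-controlled.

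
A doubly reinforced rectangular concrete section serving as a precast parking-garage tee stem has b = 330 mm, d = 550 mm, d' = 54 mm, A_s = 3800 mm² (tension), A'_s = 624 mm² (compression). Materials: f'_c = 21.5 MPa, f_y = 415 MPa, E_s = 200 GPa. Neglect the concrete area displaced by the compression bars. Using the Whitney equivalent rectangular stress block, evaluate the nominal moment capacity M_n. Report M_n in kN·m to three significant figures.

M_n ≈ 709 kN·m

Assume both tension and compression steel yield.
Net tension couple steel: A_s − A'_s = 3176 mm².
a = (A_s − A'_s) f_y / (0.85 f'_c b) = 1318040/(0.85 × 21.5 × 330) = 218.55 mm.
c = a/β₁ = 218.55/0.85 = 257.12 mm; ε'_s = 0.003(c − d')/c = 0.0024 ≥ f_y/E_s = 0.0021, so compression steel does yield.
M_n = (A_s − A'_s) f_y (d − a/2) + A'_s f_y (d − d') = [1318040 × (550 − 109.275) + 258960 × (550 − 54)] × 10⁻⁶ = 580.89 + 128.44 = 709.33 kN·m.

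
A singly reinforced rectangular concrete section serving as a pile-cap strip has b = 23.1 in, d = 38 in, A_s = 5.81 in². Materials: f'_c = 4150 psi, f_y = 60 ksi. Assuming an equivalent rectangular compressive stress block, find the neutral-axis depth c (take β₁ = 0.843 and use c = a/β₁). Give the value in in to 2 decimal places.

c ≈ 5.07 in

T = A_s f_y = 5.81 × 60 = 348.6 kips.
a = T/(0.85 f'_c b) = 348.6/(0.85 × 4.15 × 23.1) = 4.2781 in.
With β₁ = 0.843, c = a/β₁ = 4.2781/0.843 = 5.07 in.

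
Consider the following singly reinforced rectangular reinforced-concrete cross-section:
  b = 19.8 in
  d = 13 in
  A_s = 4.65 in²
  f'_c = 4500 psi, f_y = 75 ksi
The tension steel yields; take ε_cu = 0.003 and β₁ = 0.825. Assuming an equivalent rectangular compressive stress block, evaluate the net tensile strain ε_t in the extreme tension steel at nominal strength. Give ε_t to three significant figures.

a = A_s f_y/(0.85 f'_c b) = 4.605 in.
β₁ = 0.825, so c = a/β₁ = 4.605/0.825 = 5.582 in.
From the linear strain diagram with ε_cu = 0.003: ε_t = 0.003 (d − c)/c = 0.003 × (13 − 5.582)/5.582 = 0.00399.
ε_t < 0.004 — the section is over-reinforced for flexure under ACI limits.

ε_t ≈ 0.00399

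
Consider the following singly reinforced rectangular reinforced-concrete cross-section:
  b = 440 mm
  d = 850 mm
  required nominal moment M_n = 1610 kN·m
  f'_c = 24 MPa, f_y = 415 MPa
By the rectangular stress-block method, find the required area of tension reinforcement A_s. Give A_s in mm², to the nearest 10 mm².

A_s ≈ 5340 mm²

With M_n = 0.85 f'_c a b (d − a/2), solve the quadratic for a:
a = d − √(d² − 2M_n/(0.85 f'_c b)) = 850 − √(850² − 2 × 1610×10⁶/(0.85 × 24 × 440)) = 246.87 mm.
A_s = 0.85 f'_c a b / f_y = 0.85 × 24 × 246.87 × 440 / 415 = 5339.5 mm².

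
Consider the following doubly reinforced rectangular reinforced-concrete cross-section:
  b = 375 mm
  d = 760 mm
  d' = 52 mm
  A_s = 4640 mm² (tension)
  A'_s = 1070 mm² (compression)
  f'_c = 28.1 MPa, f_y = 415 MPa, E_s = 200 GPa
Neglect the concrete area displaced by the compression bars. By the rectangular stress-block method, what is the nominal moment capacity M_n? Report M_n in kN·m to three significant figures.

M_n ≈ 1320 kN·m

Assume both tension and compression steel yield.
Net tension couple steel: A_s − A'_s = 3570 mm².
a = (A_s − A'_s) f_y / (0.85 f'_c b) = 1481550/(0.85 × 28.1 × 375) = 165.41 mm.
c = a/β₁ = 165.41/0.849 = 194.83 mm; ε'_s = 0.003(c − d')/c = 0.0022 ≥ f_y/E_s = 0.0021, so compression steel does yield.
M_n = (A_s − A'_s) f_y (d − a/2) + A'_s f_y (d − d') = [1481550 × (760 − 82.705) + 444050 × (760 − 52)] × 10⁻⁶ = 1003.45 + 314.39 = 1317.84 kN·m.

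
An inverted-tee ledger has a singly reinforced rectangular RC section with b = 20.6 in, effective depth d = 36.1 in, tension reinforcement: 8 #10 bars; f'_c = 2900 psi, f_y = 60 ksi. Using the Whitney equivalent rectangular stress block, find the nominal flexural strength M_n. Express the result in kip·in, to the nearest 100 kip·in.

A_s = 8 × 1.27 = 10.16 in².
T = A_s f_y = 10.16 × 60 = 609.6 kips.
a = T/(0.85 f'_c b) = 609.6/(0.85 × 2.9 × 20.6) = 12.005 in.
M_n = T(d − a/2) = 609.6 × (36.1 − 6.0025) = 18347.4 kip·in.

M_n ≈ 18300 kip·in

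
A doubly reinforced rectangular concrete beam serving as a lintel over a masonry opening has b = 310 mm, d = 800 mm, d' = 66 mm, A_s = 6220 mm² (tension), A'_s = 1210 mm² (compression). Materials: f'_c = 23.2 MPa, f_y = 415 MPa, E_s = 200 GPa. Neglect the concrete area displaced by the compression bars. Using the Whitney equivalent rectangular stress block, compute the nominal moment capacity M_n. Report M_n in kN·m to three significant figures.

Assume both tension and compression steel yield.
Net tension couple steel: A_s − A'_s = 5010 mm².
a = (A_s − A'_s) f_y / (0.85 f'_c b) = 2079150/(0.85 × 23.2 × 310) = 340.11 mm.
c = a/β₁ = 340.11/0.85 = 400.13 mm; ε'_s = 0.003(c − d')/c = 0.0025 ≥ f_y/E_s = 0.0021, so compression steel does yield.
M_n = (A_s − A'_s) f_y (d − a/2) + A'_s f_y (d − d') = [2079150 × (800 − 170.055) + 502150 × (800 − 66)] × 10⁻⁶ = 1309.75 + 368.58 = 1678.33 kN·m.

M_n ≈ 1680 kN·m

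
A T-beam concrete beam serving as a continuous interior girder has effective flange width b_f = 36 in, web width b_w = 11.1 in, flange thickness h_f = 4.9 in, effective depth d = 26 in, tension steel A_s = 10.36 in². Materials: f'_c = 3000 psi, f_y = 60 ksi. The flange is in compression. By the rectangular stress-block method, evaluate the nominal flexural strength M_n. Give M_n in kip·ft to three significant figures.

Tension: T = A_s f_y = 10.36 × 60 = 621.6 kips.
Try a within the flange: a = T/(0.85 f'_c b_f) = 621.6/(0.85 × 3 × 36) = 6.771 in.
a = 6.771 > h_f = 4.9 in: the block extends into the web. Split into flange-overhang and web parts.
C_f = 0.85 f'_c (b_f − b_w) h_f = 0.85 × 3 × (36 − 11.1) × 4.9 = 311.1 kips.
Remaining web compression depth: a_w = (T − C_f)/(0.85 f'_c b_w) = (621.6 − 311.1)/(0.85 × 3 × 11.1) = 10.970 in.
M_n = C_f(d − h_f/2) + (T − C_f)(d − a_w/2) = 311.1 × (26 − 2.45) + 310.5 × (26 − 5.485) = 7326.4 + 6369.9 = 13696.3 kip·in.
M_n = 13696.3/12 = 1141.36 kip·ft.

M_n ≈ 1140 kip·ft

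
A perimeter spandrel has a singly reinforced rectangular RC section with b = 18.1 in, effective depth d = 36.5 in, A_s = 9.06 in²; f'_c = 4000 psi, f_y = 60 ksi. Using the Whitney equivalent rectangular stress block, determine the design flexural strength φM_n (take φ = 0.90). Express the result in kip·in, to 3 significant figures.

φM_n ≈ 15700 kip·in

T = A_s f_y = 9.06 × 60 = 543.6 kips.
a = T/(0.85 f'_c b) = 543.6/(0.85 × 4 × 18.1) = 8.833 in.
M_n = T(d − a/2) = 543.6 × (36.5 − 4.4165) = 17440.6 kip·in.
φM_n = 0.90 × 17440.6 = 15696.5 kip·in.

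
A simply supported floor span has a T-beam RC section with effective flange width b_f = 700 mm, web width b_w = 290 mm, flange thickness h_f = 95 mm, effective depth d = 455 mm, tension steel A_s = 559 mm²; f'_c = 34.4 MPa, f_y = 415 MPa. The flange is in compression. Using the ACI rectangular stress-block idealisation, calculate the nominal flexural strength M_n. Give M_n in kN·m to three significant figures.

M_n ≈ 104 kN·m

Tension: T = A_s f_y = 559 × 415 = 231985 N.
Try a within the flange: a = T/(0.85 f'_c b_f) = 231985/(0.85 × 34.4 × 700) = 11.33 mm.
Since a = 11.33 ≤ h_f = 95 mm, the stress block lies entirely in the flange; analyse as a rectangular beam of width b_f.
M_n = T(d − a/2) = 231985 × (455 − 5.665) = 104.24 × 10⁶ N·mm.
M_n = 104.24 kN·m.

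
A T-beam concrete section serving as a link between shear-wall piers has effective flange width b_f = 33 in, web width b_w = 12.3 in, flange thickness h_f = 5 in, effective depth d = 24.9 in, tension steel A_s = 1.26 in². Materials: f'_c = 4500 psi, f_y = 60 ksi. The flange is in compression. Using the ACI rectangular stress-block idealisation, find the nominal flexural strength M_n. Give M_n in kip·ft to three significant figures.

Tension: T = A_s f_y = 1.26 × 60 = 75.6 kips.
Try a within the flange: a = T/(0.85 f'_c b_f) = 75.6/(0.85 × 4.5 × 33) = 0.599 in.
Since a = 0.599 ≤ h_f = 5 in, the stress block lies entirely in the flange; analyse as a rectangular beam of width b_f.
M_n = T(d − a/2) = 75.6 × (24.9 − 0.2995) = 1859.8 kip·in.
M_n = 1859.8/12 = 154.98 kip·ft.

M_n ≈ 155 kip·ft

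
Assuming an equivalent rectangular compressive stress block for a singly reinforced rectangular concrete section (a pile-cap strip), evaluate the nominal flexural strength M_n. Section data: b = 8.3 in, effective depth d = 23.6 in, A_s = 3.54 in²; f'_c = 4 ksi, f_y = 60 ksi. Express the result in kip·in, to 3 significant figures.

T = A_s f_y = 3.54 × 60 = 212.4 kips.
a = T/(0.85 f'_c b) = 212.4/(0.85 × 4 × 8.3) = 7.527 in.
M_n = T(d − a/2) = 212.4 × (23.6 − 3.7635) = 4213.3 kip·in.

M_n ≈ 4210 kip·in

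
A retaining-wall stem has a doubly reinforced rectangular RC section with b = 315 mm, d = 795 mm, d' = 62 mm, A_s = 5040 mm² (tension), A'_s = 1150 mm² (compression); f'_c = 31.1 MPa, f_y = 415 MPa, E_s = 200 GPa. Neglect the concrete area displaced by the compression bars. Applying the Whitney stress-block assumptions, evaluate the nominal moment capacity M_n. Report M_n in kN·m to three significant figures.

M_n ≈ 1480 kN·m

Assume both tension and compression steel yield.
Net tension couple steel: A_s − A'_s = 3890 mm².
a = (A_s − A'_s) f_y / (0.85 f'_c b) = 1614350/(0.85 × 31.1 × 315) = 193.87 mm.
c = a/β₁ = 193.87/0.828 = 234.14 mm; ε'_s = 0.003(c − d')/c = 0.0022 ≥ f_y/E_s = 0.0021, so compression steel does yield.
M_n = (A_s − A'_s) f_y (d − a/2) + A'_s f_y (d − d') = [1614350 × (795 − 96.935) + 477250 × (795 − 62)] × 10⁻⁶ = 1126.92 + 349.82 = 1476.74 kN·m.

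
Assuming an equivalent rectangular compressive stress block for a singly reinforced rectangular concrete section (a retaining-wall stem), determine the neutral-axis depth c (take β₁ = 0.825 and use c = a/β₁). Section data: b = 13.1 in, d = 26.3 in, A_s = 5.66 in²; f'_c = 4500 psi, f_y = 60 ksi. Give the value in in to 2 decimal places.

c ≈ 8.22 in

T = A_s f_y = 5.66 × 60 = 339.6 kips.
a = T/(0.85 f'_c b) = 339.6/(0.85 × 4.5 × 13.1) = 6.7774 in.
With β₁ = 0.825, c = a/β₁ = 6.7774/0.825 = 8.22 in.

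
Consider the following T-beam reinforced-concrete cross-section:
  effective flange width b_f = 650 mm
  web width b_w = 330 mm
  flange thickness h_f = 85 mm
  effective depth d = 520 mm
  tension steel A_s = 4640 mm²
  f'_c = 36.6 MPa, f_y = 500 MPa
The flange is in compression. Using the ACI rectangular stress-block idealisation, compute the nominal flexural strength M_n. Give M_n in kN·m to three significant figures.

M_n ≈ 1060 kN·m

Tension: T = A_s f_y = 4640 × 500 = 2320000 N.
Try a within the flange: a = T/(0.85 f'_c b_f) = 2320000/(0.85 × 36.6 × 650) = 114.73 mm.
a = 114.73 > h_f = 85 mm: the block extends into the web. Split into flange-overhang and web parts.
C_f = 0.85 f'_c (b_f − b_w) h_f = 0.85 × 36.6 × (650 − 330) × 85 = 846192 N.
Remaining web compression depth: a_w = (T − C_f)/(0.85 f'_c b_w) = (2320000 − 846192)/(0.85 × 36.6 × 330) = 143.56 mm.
M_n = C_f(d − h_f/2) + (T − C_f)(d − a_w/2) = 846192 × (520 − 42.5) + 1473808 × (520 − 71.78) = 404.06 + 660.59 = 1064.65 × 10⁶ N·mm.
M_n = 1064.65 kN·m.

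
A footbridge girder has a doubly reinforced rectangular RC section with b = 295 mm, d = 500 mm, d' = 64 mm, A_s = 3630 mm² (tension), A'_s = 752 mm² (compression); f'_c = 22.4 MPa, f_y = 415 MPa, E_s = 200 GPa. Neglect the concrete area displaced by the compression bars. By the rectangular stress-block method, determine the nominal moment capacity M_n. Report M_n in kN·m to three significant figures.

Assume both tension and compression steel yield.
Net tension couple steel: A_s − A'_s = 2878 mm².
a = (A_s − A'_s) f_y / (0.85 f'_c b) = 1194370/(0.85 × 22.4 × 295) = 212.64 mm.
c = a/β₁ = 212.64/0.85 = 250.16 mm; ε'_s = 0.003(c − d')/c = 0.0022 ≥ f_y/E_s = 0.0021, so compression steel does yield.
M_n = (A_s − A'_s) f_y (d − a/2) + A'_s f_y (d − d') = [1194370 × (500 − 106.32) + 312080 × (500 − 64)] × 10⁻⁶ = 470.20 + 136.07 = 606.27 kN·m.

M_n ≈ 606 kN·m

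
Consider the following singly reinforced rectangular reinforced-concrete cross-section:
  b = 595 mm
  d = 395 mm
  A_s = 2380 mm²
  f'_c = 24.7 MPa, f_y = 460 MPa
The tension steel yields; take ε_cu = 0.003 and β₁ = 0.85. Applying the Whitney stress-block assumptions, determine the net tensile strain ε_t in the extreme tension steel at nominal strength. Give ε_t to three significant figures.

ε_t ≈ 0.00849

a = A_s f_y/(0.85 f'_c b) = 87.64 mm.
β₁ = 0.85, so c = a/β₁ = 87.64/0.85 = 103.11 mm.
From the linear strain diagram with ε_cu = 0.003: ε_t = 0.003 (d − c)/c = 0.003 × (395 − 103.11)/103.11 = 0.00849.
Since ε_t ≥ 0.005, the section is tension-controlled.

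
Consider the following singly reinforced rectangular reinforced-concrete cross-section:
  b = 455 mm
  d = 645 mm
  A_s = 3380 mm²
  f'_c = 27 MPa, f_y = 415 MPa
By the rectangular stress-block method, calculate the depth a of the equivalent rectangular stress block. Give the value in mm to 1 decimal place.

T = A_s f_y = 3380 × 415 = 1402700 N = 1402.7 kN.
Setting C = 0.85 f'_c a b equal to T: a = 1402700/(0.85 × 27 × 455) = 134.3 mm.

a ≈ 134.3 mm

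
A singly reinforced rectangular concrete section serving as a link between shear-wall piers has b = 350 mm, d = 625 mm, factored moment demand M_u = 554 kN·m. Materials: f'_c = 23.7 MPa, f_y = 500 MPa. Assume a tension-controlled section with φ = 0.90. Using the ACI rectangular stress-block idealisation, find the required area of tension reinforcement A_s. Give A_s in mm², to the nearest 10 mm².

A_s ≈ 2260 mm²

M_n = M_u/φ = 554/0.90 = 615.556 kN·m.
With M_n = 0.85 f'_c a b (d − a/2), solve the quadratic for a:
a = d − √(d² − 2M_n/(0.85 f'_c b)) = 625 − √(625² − 2 × 615.556×10⁶/(0.85 × 23.7 × 350)) = 160.22 mm.
A_s = 0.85 f'_c a b / f_y = 0.85 × 23.7 × 160.22 × 350 / 500 = 2259.3 mm².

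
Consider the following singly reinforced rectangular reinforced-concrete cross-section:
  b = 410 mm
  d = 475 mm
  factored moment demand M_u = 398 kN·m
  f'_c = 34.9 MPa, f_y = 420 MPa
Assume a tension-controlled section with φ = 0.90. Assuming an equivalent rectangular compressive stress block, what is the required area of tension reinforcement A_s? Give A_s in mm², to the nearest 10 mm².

A_s ≈ 2430 mm²

M_n = M_u/φ = 398/0.90 = 442.222 kN·m.
With M_n = 0.85 f'_c a b (d − a/2), solve the quadratic for a:
a = d − √(d² − 2M_n/(0.85 f'_c b)) = 475 − √(475² − 2 × 442.222×10⁶/(0.85 × 34.9 × 410)) = 83.97 mm.
A_s = 0.85 f'_c a b / f_y = 0.85 × 34.9 × 83.97 × 410 / 420 = 2431.7 mm².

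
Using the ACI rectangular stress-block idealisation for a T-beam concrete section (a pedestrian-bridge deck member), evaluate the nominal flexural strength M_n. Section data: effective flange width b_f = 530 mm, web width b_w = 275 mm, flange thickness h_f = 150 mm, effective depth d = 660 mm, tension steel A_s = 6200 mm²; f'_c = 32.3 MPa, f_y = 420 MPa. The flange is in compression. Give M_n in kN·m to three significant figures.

Tension: T = A_s f_y = 6200 × 420 = 2604000 N.
Try a within the flange: a = T/(0.85 f'_c b_f) = 2604000/(0.85 × 32.3 × 530) = 178.95 mm.
a = 178.95 > h_f = 150 mm: the block extends into the web. Split into flange-overhang and web parts.
C_f = 0.85 f'_c (b_f − b_w) h_f = 0.85 × 32.3 × (530 − 275) × 150 = 1050154 N.
Remaining web compression depth: a_w = (T − C_f)/(0.85 f'_c b_w) = (2604000 − 1050154)/(0.85 × 32.3 × 275) = 205.80 mm.
M_n = C_f(d − h_f/2) + (T − C_f)(d − a_w/2) = 1050154 × (660 − 75) + 1553846 × (660 − 102.9) = 614.34 + 865.65 = 1479.99 × 10⁶ N·mm.
M_n = 1479.99 kN·m.

M_n ≈ 1480 kN·m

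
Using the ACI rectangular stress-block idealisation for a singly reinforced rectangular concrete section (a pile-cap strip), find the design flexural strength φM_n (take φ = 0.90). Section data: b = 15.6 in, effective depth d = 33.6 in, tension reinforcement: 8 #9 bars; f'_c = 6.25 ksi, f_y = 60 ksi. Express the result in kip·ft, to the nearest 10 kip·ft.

φM_n ≈ 1110 kip·ft

A_s = 8 × 1 = 8 in².
T = A_s f_y = 8 × 60 = 480 kips.
a = T/(0.85 f'_c b) = 480/(0.85 × 6.25 × 15.6) = 5.792 in.
M_n = T(d − a/2) = 480 × (33.6 − 2.896) = 14737.9 kip·in = 14737.9/12 = 1228.16 kip·ft.
φM_n = 0.90 × 1228.16 = 1105.34 kip·ft.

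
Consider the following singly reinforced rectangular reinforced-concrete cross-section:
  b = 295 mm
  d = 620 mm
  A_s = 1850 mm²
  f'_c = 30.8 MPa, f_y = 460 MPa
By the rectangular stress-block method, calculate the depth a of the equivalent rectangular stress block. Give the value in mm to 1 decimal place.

a ≈ 110.2 mm

T = A_s f_y = 1850 × 460 = 851000 N = 851 kN.
Setting C = 0.85 f'_c a b equal to T: a = 851000/(0.85 × 30.8 × 295) = 110.2 mm.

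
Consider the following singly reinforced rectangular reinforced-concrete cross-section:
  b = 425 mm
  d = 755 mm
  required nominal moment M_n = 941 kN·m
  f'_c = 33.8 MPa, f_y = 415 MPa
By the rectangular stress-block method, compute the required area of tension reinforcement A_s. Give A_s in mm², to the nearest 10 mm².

With M_n = 0.85 f'_c a b (d − a/2), solve the quadratic for a:
a = d − √(d² − 2M_n/(0.85 f'_c b)) = 755 − √(755² − 2 × 941×10⁶/(0.85 × 33.8 × 425)) = 110.10 mm.
A_s = 0.85 f'_c a b / f_y = 0.85 × 33.8 × 110.10 × 425 / 415 = 3239.4 mm².

A_s ≈ 3240 mm²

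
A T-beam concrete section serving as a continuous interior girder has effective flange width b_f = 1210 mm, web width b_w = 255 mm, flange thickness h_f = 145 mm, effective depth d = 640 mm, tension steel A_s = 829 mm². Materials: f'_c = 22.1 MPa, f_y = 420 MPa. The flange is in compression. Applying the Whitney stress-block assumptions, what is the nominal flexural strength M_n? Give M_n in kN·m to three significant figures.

M_n ≈ 220 kN·m

Tension: T = A_s f_y = 829 × 420 = 348180 N.
Try a within the flange: a = T/(0.85 f'_c b_f) = 348180/(0.85 × 22.1 × 1210) = 15.32 mm.
Since a = 15.32 ≤ h_f = 145 mm, the stress block lies entirely in the flange; analyse as a rectangular beam of width b_f.
M_n = T(d − a/2) = 348180 × (640 − 7.66) = 220.17 × 10⁶ N·mm.
M_n = 220.17 kN·m.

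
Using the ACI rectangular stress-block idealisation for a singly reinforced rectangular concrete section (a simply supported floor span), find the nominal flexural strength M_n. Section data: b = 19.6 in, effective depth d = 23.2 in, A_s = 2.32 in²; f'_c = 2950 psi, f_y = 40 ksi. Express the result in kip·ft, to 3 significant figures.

T = A_s f_y = 2.32 × 40 = 92.8 kips.
a = T/(0.85 f'_c b) = 92.8/(0.85 × 2.95 × 19.6) = 1.888 in.
M_n = T(d − a/2) = 92.8 × (23.2 − 0.944) = 2065.4 kip·in = 2065.4/12 = 172.12 kip·ft.

M_n ≈ 172 kip·ft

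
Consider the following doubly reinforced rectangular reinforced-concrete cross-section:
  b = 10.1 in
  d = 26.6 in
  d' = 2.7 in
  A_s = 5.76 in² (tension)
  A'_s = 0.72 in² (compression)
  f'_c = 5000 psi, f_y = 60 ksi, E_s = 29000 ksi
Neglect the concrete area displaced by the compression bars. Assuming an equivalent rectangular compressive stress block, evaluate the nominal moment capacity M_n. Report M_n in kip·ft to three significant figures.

Assume both steels yield.
a = (A_s − A'_s) f_y/(0.85 f'_c b) = (5.76 − 0.72) × 60/(0.85 × 5 × 10.1) = 7.045 in.
c = a/β₁ = 7.045/0.8 = 8.806 in; ε'_s = 0.003(c − d')/c = 0.0021 ≥ ε_y = 0.0021, so the compression steel yields.
M_n = (A_s − A'_s) f_y (d − a/2) + A'_s f_y (d − d') = 302.4 × (26.6 − 3.5225) + 43.2 × (26.6 − 2.7) = 6978.6 + 1032.5 = 8011.1 kip·in = 8011.1/12 = 667.59 kip·ft.

M_n ≈ 668 kip·ft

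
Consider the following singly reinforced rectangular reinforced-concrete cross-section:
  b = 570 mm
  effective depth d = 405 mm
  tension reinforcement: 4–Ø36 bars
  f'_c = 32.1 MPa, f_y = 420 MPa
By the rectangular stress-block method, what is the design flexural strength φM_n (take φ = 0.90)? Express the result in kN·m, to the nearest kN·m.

φM_n ≈ 539 kN·m

A_s = 4 × 1018 = 4072 mm².
T = A_s f_y = 4072 × 420 = 1710240 N = 1710.24 kN.
From C = T: a = T/(0.85 f'_c b) = 1710240/(0.85 × 32.1 × 570) = 109.97 mm.
M_n = T(d − a/2) = 1710.24 kN × (405 − 54.985) mm = 598.61 kN·m.
φM_n = 0.90 × 598.61 = 538.75 kN·m.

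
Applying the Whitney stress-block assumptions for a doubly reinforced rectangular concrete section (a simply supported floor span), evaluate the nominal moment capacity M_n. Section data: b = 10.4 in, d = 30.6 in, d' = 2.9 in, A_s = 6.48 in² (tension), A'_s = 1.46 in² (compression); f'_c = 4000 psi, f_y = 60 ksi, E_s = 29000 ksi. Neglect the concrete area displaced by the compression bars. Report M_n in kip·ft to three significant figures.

M_n ≈ 863 kip·ft

Assume both steels yield.
a = (A_s − A'_s) f_y/(0.85 f'_c b) = (6.48 − 1.46) × 60/(0.85 × 4 × 10.4) = 8.518 in.
c = a/β₁ = 8.518/0.85 = 10.021 in; ε'_s = 0.003(c − d')/c = 0.0021 ≥ ε_y = 0.0021, so the compression steel yields.
M_n = (A_s − A'_s) f_y (d − a/2) + A'_s f_y (d − d') = 301.2 × (30.6 − 4.259) + 87.6 × (30.6 − 2.9) = 7933.9 + 2426.5 = 10360.4 kip·in = 10360.4/12 = 863.37 kip·ft.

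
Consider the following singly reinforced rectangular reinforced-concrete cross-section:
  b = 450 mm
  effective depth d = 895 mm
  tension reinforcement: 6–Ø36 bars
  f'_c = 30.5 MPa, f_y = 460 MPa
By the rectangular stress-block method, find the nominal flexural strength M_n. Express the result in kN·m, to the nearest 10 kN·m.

M_n ≈ 2180 kN·m

A_s = 6 × 1018 = 6108 mm².
T = A_s f_y = 6108 × 460 = 2809680 N = 2809.68 kN.
From C = T: a = T/(0.85 f'_c b) = 2809680/(0.85 × 30.5 × 450) = 240.84 mm.
M_n = T(d − a/2) = 2809.68 kN × (895 − 120.42) mm = 2176.32 kN·m.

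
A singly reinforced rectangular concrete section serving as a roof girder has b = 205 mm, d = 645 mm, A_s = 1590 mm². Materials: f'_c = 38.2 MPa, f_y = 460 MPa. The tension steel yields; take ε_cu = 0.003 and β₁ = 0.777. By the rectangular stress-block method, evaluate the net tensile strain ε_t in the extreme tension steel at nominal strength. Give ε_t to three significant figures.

ε_t ≈ 0.0107

a = A_s f_y/(0.85 f'_c b) = 109.88 mm.
β₁ = 0.777, so c = a/β₁ = 109.88/0.777 = 141.42 mm.
From the linear strain diagram with ε_cu = 0.003: ε_t = 0.003 (d − c)/c = 0.003 × (645 − 141.42)/141.42 = 0.0107.
Since ε_t ≥ 0.005, the section is tension-controlled.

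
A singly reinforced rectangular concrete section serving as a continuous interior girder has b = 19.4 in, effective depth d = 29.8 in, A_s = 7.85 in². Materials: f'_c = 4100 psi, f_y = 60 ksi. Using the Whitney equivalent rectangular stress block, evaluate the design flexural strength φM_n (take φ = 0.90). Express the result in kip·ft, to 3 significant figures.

φM_n ≈ 930 kip·ft

T = A_s f_y = 7.85 × 60 = 471 kips.
a = T/(0.85 f'_c b) = 471/(0.85 × 4.1 × 19.4) = 6.967 in.
M_n = T(d − a/2) = 471 × (29.8 − 3.4835) = 12395.1 kip·in = 12395.1/12 = 1032.93 kip·ft.
φM_n = 0.90 × 1032.93 = 929.64 kip·ft.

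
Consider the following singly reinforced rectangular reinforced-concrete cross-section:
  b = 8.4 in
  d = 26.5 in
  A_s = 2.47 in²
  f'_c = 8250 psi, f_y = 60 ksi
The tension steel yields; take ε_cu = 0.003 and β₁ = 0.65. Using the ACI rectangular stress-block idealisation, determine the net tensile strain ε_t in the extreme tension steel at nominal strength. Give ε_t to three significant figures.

a = A_s f_y/(0.85 f'_c b) = 2.516 in.
β₁ = 0.65, so c = a/β₁ = 2.516/0.65 = 3.871 in.
From the linear strain diagram with ε_cu = 0.003: ε_t = 0.003 (d − c)/c = 0.003 × (26.5 − 3.871)/3.871 = 0.0175.
Since ε_t ≥ 0.005, the section is tension-controlled.

ε_t ≈ 0.0175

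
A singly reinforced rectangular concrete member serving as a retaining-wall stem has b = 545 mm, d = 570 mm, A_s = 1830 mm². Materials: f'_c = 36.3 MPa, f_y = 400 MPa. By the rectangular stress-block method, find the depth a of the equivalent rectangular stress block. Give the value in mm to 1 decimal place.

a ≈ 43.5 mm

T = A_s f_y = 1830 × 400 = 732000 N = 732 kN.
Setting C = 0.85 f'_c a b equal to T: a = 732000/(0.85 × 36.3 × 545) = 43.5 mm.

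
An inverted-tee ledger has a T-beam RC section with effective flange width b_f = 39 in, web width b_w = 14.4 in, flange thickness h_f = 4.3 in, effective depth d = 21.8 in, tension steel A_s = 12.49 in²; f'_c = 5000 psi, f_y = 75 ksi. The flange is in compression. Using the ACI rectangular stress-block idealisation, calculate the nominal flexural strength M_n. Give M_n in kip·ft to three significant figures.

M_n ≈ 1460 kip·ft

Tension: T = A_s f_y = 12.49 × 75 = 936.75 kips.
Try a within the flange: a = T/(0.85 f'_c b_f) = 936.75/(0.85 × 5 × 39) = 5.652 in.
a = 5.652 > h_f = 4.3 in: the block extends into the web. Split into flange-overhang and web parts.
C_f = 0.85 f'_c (b_f − b_w) h_f = 0.85 × 5 × (39 − 14.4) × 4.3 = 449.6 kips.
Remaining web compression depth: a_w = (T − C_f)/(0.85 f'_c b_w) = (936.75 − 449.6)/(0.85 × 5 × 14.4) = 7.960 in.
M_n = C_f(d − h_f/2) + (T − C_f)(d − a_w/2) = 449.6 × (21.8 − 2.15) + 487.15 × (21.8 − 3.98) = 8834.6 + 8681.0 = 17515.6 kip·in.
M_n = 17515.6/12 = 1459.63 kip·ft.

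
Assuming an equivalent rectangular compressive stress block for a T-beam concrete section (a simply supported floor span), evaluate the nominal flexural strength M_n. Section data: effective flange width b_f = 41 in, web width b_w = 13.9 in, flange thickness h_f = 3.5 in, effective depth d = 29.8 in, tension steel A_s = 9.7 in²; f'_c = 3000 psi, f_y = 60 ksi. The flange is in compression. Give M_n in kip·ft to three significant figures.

Tension: T = A_s f_y = 9.7 × 60 = 582 kips.
Try a within the flange: a = T/(0.85 f'_c b_f) = 582/(0.85 × 3 × 41) = 5.567 in.
a = 5.567 > h_f = 3.5 in: the block extends into the web. Split into flange-overhang and web parts.
C_f = 0.85 f'_c (b_f − b_w) h_f = 0.85 × 3 × (41 − 13.9) × 3.5 = 241.9 kips.
Remaining web compression depth: a_w = (T − C_f)/(0.85 f'_c b_w) = (582 − 241.9)/(0.85 × 3 × 13.9) = 9.595 in.
M_n = C_f(d − h_f/2) + (T − C_f)(d − a_w/2) = 241.9 × (29.8 − 1.75) + 340.1 × (29.8 − 4.7975) = 6785.3 + 8503.4 = 15288.7 kip·in.
M_n = 15288.7/12 = 1274.06 kip·ft.

M_n ≈ 1270 kip·ft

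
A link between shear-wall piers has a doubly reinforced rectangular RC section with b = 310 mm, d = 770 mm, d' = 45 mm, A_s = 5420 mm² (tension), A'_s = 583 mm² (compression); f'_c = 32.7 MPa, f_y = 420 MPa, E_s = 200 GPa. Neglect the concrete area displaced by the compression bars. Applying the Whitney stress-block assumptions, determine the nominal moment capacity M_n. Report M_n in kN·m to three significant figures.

Assume both tension and compression steel yield.
Net tension couple steel: A_s − A'_s = 4837 mm².
a = (A_s − A'_s) f_y / (0.85 f'_c b) = 2031540/(0.85 × 32.7 × 310) = 235.77 mm.
c = a/β₁ = 235.77/0.816 = 288.93 mm; ε'_s = 0.003(c − d')/c = 0.0025 ≥ f_y/E_s = 0.0021, so compression steel does yield.
M_n = (A_s − A'_s) f_y (d − a/2) + A'_s f_y (d − d') = [2031540 × (770 − 117.885) + 244860 × (770 − 45)] × 10⁻⁶ = 1324.80 + 177.52 = 1502.32 kN·m.

M_n ≈ 1500 kN·m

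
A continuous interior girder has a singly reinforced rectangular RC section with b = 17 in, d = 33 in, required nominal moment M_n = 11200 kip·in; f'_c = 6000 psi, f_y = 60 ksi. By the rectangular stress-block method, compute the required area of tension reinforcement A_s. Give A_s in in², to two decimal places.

From M_n = 0.85 f'_c a b (d − a/2):
a = d − √(d² − 2M_n/(0.85 f'_c b)) = 33 − √(33² − 2 × 11200/(0.85 × 6 × 17)) = 4.179 in.
A_s = 0.85 f'_c a b / f_y = 0.85 × 6 × 4.179 × 17 / 60 = 6.039 in².

A_s ≈ 6.04 in²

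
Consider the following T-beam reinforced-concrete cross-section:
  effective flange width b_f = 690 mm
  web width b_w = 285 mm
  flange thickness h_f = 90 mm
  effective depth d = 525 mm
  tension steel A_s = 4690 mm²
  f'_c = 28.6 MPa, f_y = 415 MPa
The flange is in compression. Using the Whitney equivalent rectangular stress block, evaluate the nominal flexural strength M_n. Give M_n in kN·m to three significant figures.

Tension: T = A_s f_y = 4690 × 415 = 1946350 N.
Try a within the flange: a = T/(0.85 f'_c b_f) = 1946350/(0.85 × 28.6 × 690) = 116.03 mm.
a = 116.03 > h_f = 90 mm: the block extends into the web. Split into flange-overhang and web parts.
C_f = 0.85 f'_c (b_f − b_w) h_f = 0.85 × 28.6 × (690 − 285) × 90 = 886100 N.
Remaining web compression depth: a_w = (T − C_f)/(0.85 f'_c b_w) = (1946350 − 886100)/(0.85 × 28.6 × 285) = 153.03 mm.
M_n = C_f(d − h_f/2) + (T − C_f)(d − a_w/2) = 886100 × (525 − 45) + 1060250 × (525 − 76.515) = 425.33 + 475.51 = 900.84 × 10⁶ N·mm.
M_n = 900.84 kN·m.

M_n ≈ 901 kN·m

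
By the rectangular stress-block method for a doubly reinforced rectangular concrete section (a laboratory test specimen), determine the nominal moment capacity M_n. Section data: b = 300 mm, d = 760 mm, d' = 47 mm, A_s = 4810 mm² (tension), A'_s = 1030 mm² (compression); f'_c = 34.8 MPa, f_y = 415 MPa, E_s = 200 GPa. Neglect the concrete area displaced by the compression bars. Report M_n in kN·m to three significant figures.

M_n ≈ 1360 kN·m

Assume both tension and compression steel yield.
Net tension couple steel: A_s − A'_s = 3780 mm².
a = (A_s − A'_s) f_y / (0.85 f'_c b) = 1568700/(0.85 × 34.8 × 300) = 176.77 mm.
c = a/β₁ = 176.77/0.801 = 220.69 mm; ε'_s = 0.003(c − d')/c = 0.0024 ≥ f_y/E_s = 0.0021, so compression steel does yield.
M_n = (A_s − A'_s) f_y (d − a/2) + A'_s f_y (d − d') = [1568700 × (760 − 88.385) + 427450 × (760 − 47)] × 10⁻⁶ = 1053.56 + 304.77 = 1358.33 kN·m.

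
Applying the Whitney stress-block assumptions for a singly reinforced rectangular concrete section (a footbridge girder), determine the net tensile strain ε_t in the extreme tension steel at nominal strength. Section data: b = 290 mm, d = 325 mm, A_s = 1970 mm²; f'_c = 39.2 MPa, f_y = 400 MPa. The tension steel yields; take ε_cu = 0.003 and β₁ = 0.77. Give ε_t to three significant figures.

ε_t ≈ 0.00621

a = A_s f_y/(0.85 f'_c b) = 81.55 mm.
β₁ = 0.77, so c = a/β₁ = 81.55/0.77 = 105.91 mm.
From the linear strain diagram with ε_cu = 0.003: ε_t = 0.003 (d − c)/c = 0.003 × (325 − 105.91)/105.91 = 0.00621.
Since ε_t ≥ 0.005, the section is tension-controlled.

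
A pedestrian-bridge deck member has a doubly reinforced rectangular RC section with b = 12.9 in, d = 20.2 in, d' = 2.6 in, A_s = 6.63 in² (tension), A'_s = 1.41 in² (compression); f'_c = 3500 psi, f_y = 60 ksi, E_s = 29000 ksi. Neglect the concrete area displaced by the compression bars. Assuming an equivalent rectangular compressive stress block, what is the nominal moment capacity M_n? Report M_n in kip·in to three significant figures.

Assume both steels yield.
a = (A_s − A'_s) f_y/(0.85 f'_c b) = (6.63 − 1.41) × 60/(0.85 × 3.5 × 12.9) = 8.161 in.
c = a/β₁ = 8.161/0.85 = 9.601 in; ε'_s = 0.003(c − d')/c = 0.0022 ≥ ε_y = 0.0021, so the compression steel yields.
M_n = (A_s − A'_s) f_y (d − a/2) + A'_s f_y (d − d') = 313.2 × (20.2 − 4.0805) + 84.6 × (20.2 − 2.6) = 5048.6 + 1489.0 = 6537.6 kip·in.

M_n ≈ 6540 kip·in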